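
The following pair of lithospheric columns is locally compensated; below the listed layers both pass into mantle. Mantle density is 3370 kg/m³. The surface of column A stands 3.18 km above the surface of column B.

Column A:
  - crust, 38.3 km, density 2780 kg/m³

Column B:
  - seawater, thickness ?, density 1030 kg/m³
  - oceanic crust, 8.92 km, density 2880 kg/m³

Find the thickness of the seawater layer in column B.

3.21 km

Take the compensation level at the base of the deeper column (depth z_c below the surface of column A) and equate Σ ρ_i t_i down to z_c; mantle fills any gap and the z_c terms cancel.
Column A: 38.3×2780 + (z_c − 38.3)×3370
Column B: 3.18×0 + x×1030 + 8.92×2880 + (z_c − 3.18 − 8.92 − x)×3370
The z_c×3370 term appears on both sides and cancels. Collect the known terms of each column as K = Σ(ρt)_known − 3370 × (depth of known layers): K_A = 106474 − 3370×38.3 = −22597; K_B = 25689.6 − 3370×(3.18 + 8.92) = −15087.4.
Balance: K_A = K_B − x×(3370 − 1030), so x = (K_B − K_A)/(3370 − 1030) = 7509.6/2340 = 3.21 km.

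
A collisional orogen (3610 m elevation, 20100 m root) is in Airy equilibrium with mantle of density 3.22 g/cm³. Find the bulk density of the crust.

ρ_c h = (ρ_m − ρ_c) r → ρ_c (h + r) = ρ_m r → ρ_c = ρ_m r / (h + r).
ρ_c = 3.22 × 20100 m / (3610 m + 20100 m) = 2.73 g/cm³.

2.73 g/cm³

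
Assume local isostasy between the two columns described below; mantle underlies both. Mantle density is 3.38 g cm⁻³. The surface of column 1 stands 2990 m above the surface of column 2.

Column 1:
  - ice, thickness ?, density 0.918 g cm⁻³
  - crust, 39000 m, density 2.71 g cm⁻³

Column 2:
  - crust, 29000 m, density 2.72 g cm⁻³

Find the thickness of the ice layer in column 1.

1270 m

Take the compensation level at the base of the deeper column (depth z_c below the surface of column 1) and equate Σ ρ_i t_i down to z_c; mantle fills any gap and the z_c terms cancel.
Column 1: x×0.918 + 39000×2.71 + (z_c − 39000 − x)×3.38
Column 2: 2990×0 + 29000×2.72 + (z_c − 2990 − 29000)×3.38
The z_c×3.38 term appears on both sides and cancels. Collect the known terms of each column as K = Σ(ρt)_known − 3.38 × (depth of known layers): K_1 = 105690 − 3.38×39000 = −26130; K_2 = 78880 − 3.38×(2990 + 29000) = −29246.2.
Balance: K_1 − x×(3.38 − 0.918) = K_2, so x = (K_1 − K_2)/(3.38 − 0.918) = 3116.2/2.462 = 1270 m.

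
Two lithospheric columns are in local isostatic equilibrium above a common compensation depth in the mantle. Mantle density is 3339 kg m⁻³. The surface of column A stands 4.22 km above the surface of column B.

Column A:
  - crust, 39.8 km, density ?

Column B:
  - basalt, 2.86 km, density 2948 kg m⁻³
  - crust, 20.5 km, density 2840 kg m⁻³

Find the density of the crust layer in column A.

2700 kg m⁻³

Take the compensation level at the base of the deeper column (depth z_c below the surface of column A) and equate Σ ρ_i t_i down to z_c; mantle fills any gap and the z_c terms cancel.
Column A: 39.8×ρ + (z_c − 39.8)×3339
Column B: 4.22×0 + 2.86×2948 + 20.5×2840 + (z_c − 4.22 − 23.36)×3339
The z_c×3339 term appears on both sides and cancels. Collect the known terms of each column as K = Σ(ρt)_known − 3339 × (depth of known layers): K_A = 0 − 3339×39.8 = −132892.2; K_B = 66651.28 − 3339×(4.22 + 23.36) = −25438.34.
Balance: K_A + 39.8×ρ = K_B, so ρ = (K_B − K_A)/39.8 = 107454/39.8 = 2700 kg m⁻³.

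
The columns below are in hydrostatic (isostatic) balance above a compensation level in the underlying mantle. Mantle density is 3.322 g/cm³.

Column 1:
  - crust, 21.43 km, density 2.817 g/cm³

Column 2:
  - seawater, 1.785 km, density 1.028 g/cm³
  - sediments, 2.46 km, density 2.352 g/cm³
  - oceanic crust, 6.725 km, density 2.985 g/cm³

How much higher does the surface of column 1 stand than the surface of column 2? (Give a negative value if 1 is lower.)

For any compensation level in the mantle, the mantle terms cancel and isostasy reduces to e = (Σt_1 − Σt_2) − (Σ(ρt)_1 − Σ(ρt)_2) / ρ_m.
Σt_1 = 21.43 km; Σt_2 = 10.97 km; Σ(ρt)_1 = 60.36831; Σ(ρt)_2 = 27.695025 (in km·g/cm³).
e = (21.43 − 10.97) − (60.36831 − 27.695025) / 3.322 = 0.625 km.

0.625 km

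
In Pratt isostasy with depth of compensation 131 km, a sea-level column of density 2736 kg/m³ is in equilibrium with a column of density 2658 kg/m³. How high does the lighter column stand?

3.84 km

ρ_ref D = ρ (D + h) → h = D (ρ_ref − ρ)/ρ.
h = 131 km × (2736 − 2658)/2658 = 3.84 km.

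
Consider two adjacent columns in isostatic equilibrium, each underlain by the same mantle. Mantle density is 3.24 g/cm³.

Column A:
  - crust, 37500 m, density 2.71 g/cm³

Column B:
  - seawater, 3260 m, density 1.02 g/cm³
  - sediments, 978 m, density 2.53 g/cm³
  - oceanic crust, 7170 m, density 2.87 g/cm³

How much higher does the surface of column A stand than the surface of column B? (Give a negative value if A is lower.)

2870 m

For any compensation level in the mantle, the mantle terms cancel and isostasy reduces to e = (Σt_A − Σt_B) − (Σ(ρt)_A − Σ(ρt)_B) / ρ_m.
Σt_A = 37500 m; Σt_B = 11408 m; Σ(ρt)_A = 101625; Σ(ρt)_B = 26377.44 (in m·g/cm³).
e = (37500 − 11408) − (101625 − 26377.44) / 3.24 = 2870 m.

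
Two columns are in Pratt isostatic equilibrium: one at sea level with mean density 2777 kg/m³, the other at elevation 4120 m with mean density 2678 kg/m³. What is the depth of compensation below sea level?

ρ_ref D = ρ (D + h) → D (ρ_ref − ρ) = ρ h.
D = ρ h/(ρ_ref − ρ) = 2678 × 4120 m/(2777 − 2678) = 111000 m.

111000 m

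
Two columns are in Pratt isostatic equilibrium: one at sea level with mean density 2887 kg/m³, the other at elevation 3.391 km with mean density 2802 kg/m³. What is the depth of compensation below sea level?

ρ_ref D = ρ (D + h) → D (ρ_ref − ρ) = ρ h.
D = ρ h/(ρ_ref − ρ) = 2802 × 3.391 km/(2887 − 2802) = 112 km.

112 km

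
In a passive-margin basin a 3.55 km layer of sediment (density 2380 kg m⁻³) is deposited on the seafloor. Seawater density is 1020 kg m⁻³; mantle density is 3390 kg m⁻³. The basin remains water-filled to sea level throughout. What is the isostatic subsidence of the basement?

2.04 km

Submarine loading: the sediment displaces seawater, and the subsidence is in turn flooded, so s (ρ_m − ρ_w) = t (ρ_sed − ρ_w).
s = 3.55 km × (2380 − 1020) / (3390 − 1020) = 2.04 km.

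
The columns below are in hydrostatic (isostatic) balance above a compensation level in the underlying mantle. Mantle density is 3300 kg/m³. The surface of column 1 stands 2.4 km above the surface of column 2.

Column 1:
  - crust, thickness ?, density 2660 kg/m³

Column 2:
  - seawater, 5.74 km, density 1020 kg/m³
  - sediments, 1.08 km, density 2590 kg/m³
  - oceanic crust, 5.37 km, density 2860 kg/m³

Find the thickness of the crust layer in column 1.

37.7 km

Take the compensation level at the base of the deeper column (depth z_c below the surface of column 1) and equate Σ ρ_i t_i down to z_c; mantle fills any gap and the z_c terms cancel.
Column 1: x×2660 + (z_c − 0 − x)×3300
Column 2: 2.4×0 + 5.74×1020 + 1.08×2590 + 5.37×2860 + (z_c − 2.4 − 12.19)×3300
The z_c×3300 term appears on both sides and cancels. Collect the known terms of each column as K = Σ(ρt)_known − 3300 × (depth of known layers): K_1 = 0 − 3300×0 = 0; K_2 = 24010.2 − 3300×(2.4 + 12.19) = −24136.8.
Balance: K_1 − x×(3300 − 2660) = K_2, so x = (K_1 − K_2)/(3300 − 2660) = 24136.8/640 = 37.7 km.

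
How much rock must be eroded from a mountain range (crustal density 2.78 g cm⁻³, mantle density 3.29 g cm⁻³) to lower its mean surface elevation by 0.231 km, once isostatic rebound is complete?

1.49 km

Net drop Δ = e − u = e − e ρ_c/ρ_m = e (ρ_m − ρ_c)/ρ_m.
e = Δ ρ_m/(ρ_m − ρ_c) = 0.231 km × 3.29/0.51 = 1.49 km.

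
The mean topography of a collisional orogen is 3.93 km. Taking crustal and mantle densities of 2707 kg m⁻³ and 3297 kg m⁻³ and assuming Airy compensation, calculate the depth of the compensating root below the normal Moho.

In Airy isostatic equilibrium: the weight of the topography is balanced by the buoyancy of the root, ρ_c h = (ρ_m − ρ_c) r.
r = h · ρ_c / (ρ_m − ρ_c) = 3.93 km × 2707 / (3297 − 2707) = 18 km.

18 km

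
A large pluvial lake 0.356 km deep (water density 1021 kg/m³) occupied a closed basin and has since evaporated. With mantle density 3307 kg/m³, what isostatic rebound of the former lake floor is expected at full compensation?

0.11 km

u = d ρ_w/ρ_m = 0.356 km × 1021/3307 = 0.11 km.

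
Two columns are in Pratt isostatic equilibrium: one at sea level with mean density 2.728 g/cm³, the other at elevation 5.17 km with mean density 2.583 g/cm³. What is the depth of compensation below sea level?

92.1 km

ρ_ref D = ρ (D + h) → D (ρ_ref − ρ) = ρ h.
D = ρ h/(ρ_ref − ρ) = 2.583 × 5.17 km/(2.728 − 2.583) = 92.1 km.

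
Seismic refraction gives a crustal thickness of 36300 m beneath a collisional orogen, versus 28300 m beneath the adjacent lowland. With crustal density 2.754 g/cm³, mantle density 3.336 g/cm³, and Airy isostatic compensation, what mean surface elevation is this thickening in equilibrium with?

1400 m

Excess crust Δ = 36300 m − 28300 m = 8000 m, split between elevation h and root r with h + r = Δ.
Airy balance ρ_c h = (ρ_m − ρ_c) r gives r = h ρ_c/(ρ_m − ρ_c), so h (1 + ρ_c/(ρ_m − ρ_c)) = Δ, i.e. h = Δ (ρ_m − ρ_c)/ρ_m.
h = 8000 m × 0.582/3.336 = 1400 m.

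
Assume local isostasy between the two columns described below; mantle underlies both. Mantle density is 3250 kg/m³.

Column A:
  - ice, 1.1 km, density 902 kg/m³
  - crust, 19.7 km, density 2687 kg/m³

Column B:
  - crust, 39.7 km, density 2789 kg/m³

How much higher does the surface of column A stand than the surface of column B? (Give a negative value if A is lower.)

For any compensation level in the mantle, the mantle terms cancel and isostasy reduces to e = (Σt_A − Σt_B) − (Σ(ρt)_A − Σ(ρt)_B) / ρ_m.
Σt_A = 20.8 km; Σt_B = 39.7 km; Σ(ρt)_A = 53926.1; Σ(ρt)_B = 110723.3 (in km·kg/m³).
e = (20.8 − 39.7) − (53926.1 − 110723.3) / 3250 = −1.42 km.

−1.42 km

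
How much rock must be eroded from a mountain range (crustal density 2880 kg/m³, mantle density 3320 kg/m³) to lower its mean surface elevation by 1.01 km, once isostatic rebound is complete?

Net drop Δ = e − u = e − e ρ_c/ρ_m = e (ρ_m − ρ_c)/ρ_m.
e = Δ ρ_m/(ρ_m − ρ_c) = 1.01 km × 3320/440 = 7.62 km.

7.62 km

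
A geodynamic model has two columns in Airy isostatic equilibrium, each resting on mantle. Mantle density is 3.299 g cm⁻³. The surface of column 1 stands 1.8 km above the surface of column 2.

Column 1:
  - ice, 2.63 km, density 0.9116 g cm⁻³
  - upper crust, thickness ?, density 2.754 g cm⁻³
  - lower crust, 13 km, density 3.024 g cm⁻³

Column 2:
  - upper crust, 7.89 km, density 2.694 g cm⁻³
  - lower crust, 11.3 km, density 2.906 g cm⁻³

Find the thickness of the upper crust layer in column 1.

Take the compensation level at the base of the deeper column (depth z_c below the surface of column 1) and equate Σ ρ_i t_i down to z_c; mantle fills any gap and the z_c terms cancel.
Column 1: 2.63×0.9116 + x×2.754 + 13×3.024 + (z_c − 15.63 − x)×3.299
Column 2: 1.8×0 + 7.89×2.694 + 11.3×2.906 + (z_c − 1.8 − 19.19)×3.299
The z_c×3.299 term appears on both sides and cancels. Collect the known terms of each column as K = Σ(ρt)_known − 3.299 × (depth of known layers): K_1 = 41.709508 − 3.299×15.63 = −9.853862; K_2 = 54.09346 − 3.299×(1.8 + 19.19) = −15.15255.
Balance: K_1 − x×(3.299 − 2.754) = K_2, so x = (K_1 − K_2)/(3.299 − 2.754) = 5.29869/0.545 = 9.72 km.

9.72 km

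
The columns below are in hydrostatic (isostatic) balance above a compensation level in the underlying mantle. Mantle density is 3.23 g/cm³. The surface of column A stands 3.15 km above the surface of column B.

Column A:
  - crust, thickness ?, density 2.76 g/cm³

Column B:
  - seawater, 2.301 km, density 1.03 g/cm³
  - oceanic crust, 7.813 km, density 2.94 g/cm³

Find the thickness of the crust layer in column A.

Take the compensation level at the base of the deeper column (depth z_c below the surface of column A) and equate Σ ρ_i t_i down to z_c; mantle fills any gap and the z_c terms cancel.
Column A: x×2.76 + (z_c − 0 − x)×3.23
Column B: 3.15×0 + 2.301×1.03 + 7.813×2.94 + (z_c − 3.15 − 10.114)×3.23
The z_c×3.23 term appears on both sides and cancels. Collect the known terms of each column as K = Σ(ρt)_known − 3.23 × (depth of known layers): K_A = 0 − 3.23×0 = 0; K_B = 25.34025 − 3.23×(3.15 + 10.114) = −17.50247.
Balance: K_A − x×(3.23 − 2.76) = K_B, so x = (K_A − K_B)/(3.23 − 2.76) = 17.5025/0.47 = 37.2 km.

37.2 km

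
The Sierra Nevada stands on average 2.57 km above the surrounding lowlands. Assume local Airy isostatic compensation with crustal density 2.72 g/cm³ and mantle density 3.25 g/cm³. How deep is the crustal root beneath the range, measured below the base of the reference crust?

Isostatic balance requires: the weight of the topography is balanced by the buoyancy of the root, ρ_c h = (ρ_m − ρ_c) r.
r = h · ρ_c / (ρ_m − ρ_c) = 2.57 km × 2.72 / (3.25 − 2.72) = 13.2 km.

13.2 km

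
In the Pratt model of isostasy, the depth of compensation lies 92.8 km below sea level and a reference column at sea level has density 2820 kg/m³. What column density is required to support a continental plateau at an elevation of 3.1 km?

Pratt balance: ρ_ref D = ρ (D + h).
ρ = ρ_ref D/(D + h) = 2820 × 92.8 km/(92.8 km + 3.1 km) = 2730 kg/m³.

2730 kg/m³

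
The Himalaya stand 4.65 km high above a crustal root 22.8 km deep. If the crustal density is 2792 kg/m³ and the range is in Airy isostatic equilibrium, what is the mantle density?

3360 kg/m³

Airy balance: ρ_c h = (ρ_m − ρ_c) r → ρ_m = ρ_c (1 + h/r).
ρ_m = 2792 × (1 + 4.65 km/22.8 km) = 3360 kg/m³.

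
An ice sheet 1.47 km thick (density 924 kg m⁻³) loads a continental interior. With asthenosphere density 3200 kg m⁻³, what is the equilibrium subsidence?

Balancing pressure at the compensation depth: the ice load ρ_ice t is balanced by mantle displaced below, ρ_m s.
s = t ρ_ice / ρ_m = 1.47 km × 924/3200 = 0.424 km.

0.424 km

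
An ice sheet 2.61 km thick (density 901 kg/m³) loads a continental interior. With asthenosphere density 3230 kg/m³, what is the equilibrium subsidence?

For local isostatic compensation: the ice load ρ_ice t is balanced by mantle displaced below, ρ_m s.
s = t ρ_ice / ρ_m = 2.61 km × 901/3230 = 0.728 km.

0.728 km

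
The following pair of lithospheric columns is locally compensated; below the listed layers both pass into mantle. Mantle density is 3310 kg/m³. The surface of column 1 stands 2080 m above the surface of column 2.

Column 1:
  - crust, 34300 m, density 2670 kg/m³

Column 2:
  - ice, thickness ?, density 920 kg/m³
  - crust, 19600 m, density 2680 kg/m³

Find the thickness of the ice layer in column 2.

Take the compensation level at the base of the deeper column (depth z_c below the surface of column 1) and equate Σ ρ_i t_i down to z_c; mantle fills any gap and the z_c terms cancel.
Column 1: 34300×2670 + (z_c − 34300)×3310
Column 2: 2080×0 + x×920 + 19600×2680 + (z_c − 2080 − 19600 − x)×3310
The z_c×3310 term appears on both sides and cancels. Collect the known terms of each column as K = Σ(ρt)_known − 3310 × (depth of known layers): K_1 = 91581000 − 3310×34300 = −21952000; K_2 = 52528000 − 3310×(2080 + 19600) = −19232800.
Balance: K_1 = K_2 − x×(3310 − 920), so x = (K_2 − K_1)/(3310 − 920) = 2719200/2390 = 1140 m.

1140 m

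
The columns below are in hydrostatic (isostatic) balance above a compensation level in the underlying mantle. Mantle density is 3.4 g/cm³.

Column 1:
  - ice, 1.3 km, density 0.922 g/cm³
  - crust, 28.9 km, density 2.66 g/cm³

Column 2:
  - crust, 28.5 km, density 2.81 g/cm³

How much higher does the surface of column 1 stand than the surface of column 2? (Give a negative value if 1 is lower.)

2.29 km

For any compensation level in the mantle, the mantle terms cancel and isostasy reduces to e = (Σt_1 − Σt_2) − (Σ(ρt)_1 − Σ(ρt)_2) / ρ_m.
Σt_1 = 30.2 km; Σt_2 = 28.5 km; Σ(ρt)_1 = 78.0726; Σ(ρt)_2 = 80.085 (in km·g/cm³).
e = (30.2 − 28.5) − (78.0726 − 80.085) / 3.4 = 2.29 km.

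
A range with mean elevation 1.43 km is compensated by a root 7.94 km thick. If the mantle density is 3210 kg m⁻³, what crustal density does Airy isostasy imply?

2720 kg m⁻³

ρ_c h = (ρ_m − ρ_c) r → ρ_c (h + r) = ρ_m r → ρ_c = ρ_m r / (h + r).
ρ_c = 3210 × 7.94 km / (1.43 km + 7.94 km) = 2720 kg m⁻³.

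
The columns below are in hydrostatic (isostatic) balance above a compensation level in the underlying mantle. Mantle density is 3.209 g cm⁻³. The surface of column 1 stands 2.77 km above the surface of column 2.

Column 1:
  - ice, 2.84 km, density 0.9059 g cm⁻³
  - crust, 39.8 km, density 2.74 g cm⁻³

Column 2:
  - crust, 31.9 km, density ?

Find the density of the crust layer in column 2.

2.7 g cm⁻³

Take the compensation level at the base of the deeper column (depth z_c below the surface of column 1) and equate Σ ρ_i t_i down to z_c; mantle fills any gap and the z_c terms cancel.
Column 1: 2.84×0.9059 + 39.8×2.74 + (z_c − 42.64)×3.209
Column 2: 2.77×0 + 31.9×ρ + (z_c − 2.77 − 31.9)×3.209
The z_c×3.209 term appears on both sides and cancels. Collect the known terms of each column as K = Σ(ρt)_known − 3.209 × (depth of known layers): K_1 = 111.624756 − 3.209×42.64 = −25.207004; K_2 = 0 − 3.209×(2.77 + 31.9) = −111.25603.
Balance: K_1 = K_2 + 31.9×ρ, so ρ = (K_1 − K_2)/31.9 = 86.049/31.9 = 2.7 g cm⁻³.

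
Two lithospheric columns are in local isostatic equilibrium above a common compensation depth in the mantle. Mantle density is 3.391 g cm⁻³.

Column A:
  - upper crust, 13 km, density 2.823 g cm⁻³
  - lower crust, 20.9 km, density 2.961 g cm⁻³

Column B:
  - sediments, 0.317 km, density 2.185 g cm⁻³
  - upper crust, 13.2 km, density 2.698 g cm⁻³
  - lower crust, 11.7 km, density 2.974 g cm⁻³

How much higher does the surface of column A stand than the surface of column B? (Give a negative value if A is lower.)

For any compensation level in the mantle, the mantle terms cancel and isostasy reduces to e = (Σt_A − Σt_B) − (Σ(ρt)_A − Σ(ρt)_B) / ρ_m.
Σt_A = 33.9 km; Σt_B = 25.217 km; Σ(ρt)_A = 98.5839; Σ(ρt)_B = 71.102045 (in km·g cm⁻³).
e = (33.9 − 25.217) − (98.5839 − 71.102045) / 3.391 = 0.579 km.

0.579 km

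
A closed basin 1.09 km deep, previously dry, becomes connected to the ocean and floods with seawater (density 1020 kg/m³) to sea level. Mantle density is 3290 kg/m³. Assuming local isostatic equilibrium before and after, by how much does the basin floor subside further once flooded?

0.49 km

After flooding the water column is d + s deep. Its weight must equal the weight of mantle displaced by the extra subsidence s: (d + s) ρ_w = s ρ_m.
s = d ρ_w / (ρ_m − ρ_w) = 1.09 km × 1020/(3290 − 1020) = 0.49 km.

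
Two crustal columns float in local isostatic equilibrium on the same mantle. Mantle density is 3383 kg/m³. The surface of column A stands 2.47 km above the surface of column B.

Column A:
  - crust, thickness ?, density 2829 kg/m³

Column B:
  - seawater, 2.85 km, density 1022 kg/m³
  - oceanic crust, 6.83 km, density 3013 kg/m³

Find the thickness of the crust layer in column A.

31.8 km

Take the compensation level at the base of the deeper column (depth z_c below the surface of column A) and equate Σ ρ_i t_i down to z_c; mantle fills any gap and the z_c terms cancel.
Column A: x×2829 + (z_c − 0 − x)×3383
Column B: 2.47×0 + 2.85×1022 + 6.83×3013 + (z_c − 2.47 − 9.68)×3383
The z_c×3383 term appears on both sides and cancels. Collect the known terms of each column as K = Σ(ρt)_known − 3383 × (depth of known layers): K_A = 0 − 3383×0 = 0; K_B = 23491.49 − 3383×(2.47 + 9.68) = −17611.96.
Balance: K_A − x×(3383 − 2829) = K_B, so x = (K_A − K_B)/(3383 − 2829) = 17612/554 = 31.8 km.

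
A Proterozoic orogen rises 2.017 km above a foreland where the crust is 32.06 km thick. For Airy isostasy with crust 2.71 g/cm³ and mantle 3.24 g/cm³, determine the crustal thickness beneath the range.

Root depth r = h ρ_c / (ρ_m − ρ_c) = 2.017 km × 2.71 / 0.53 = 10.31 km.
Total thickness = T + h + r = 32.06 km + 2.017 km + 10.31 km = 44.4 km.

44.4 km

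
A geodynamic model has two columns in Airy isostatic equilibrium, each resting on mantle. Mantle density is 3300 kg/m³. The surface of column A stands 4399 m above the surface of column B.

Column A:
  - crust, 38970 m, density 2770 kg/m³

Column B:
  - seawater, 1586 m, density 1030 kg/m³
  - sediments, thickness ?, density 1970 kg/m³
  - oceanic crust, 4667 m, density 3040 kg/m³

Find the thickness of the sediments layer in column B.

Take the compensation level at the base of the deeper column (depth z_c below the surface of column A) and equate Σ ρ_i t_i down to z_c; mantle fills any gap and the z_c terms cancel.
Column A: 38970×2770 + (z_c − 38970)×3300
Column B: 4399×0 + 1586×1030 + x×1970 + 4667×3040 + (z_c − 4399 − 6253 − x)×3300
The z_c×3300 term appears on both sides and cancels. Collect the known terms of each column as K = Σ(ρt)_known − 3300 × (depth of known layers): K_A = 107946900 − 3300×38970 = −20654100; K_B = 15821260 − 3300×(4399 + 6253) = −19330340.
Balance: K_A = K_B − x×(3300 − 1970), so x = (K_B − K_A)/(3300 − 1970) = 1323760/1330 = 995 m.

995 m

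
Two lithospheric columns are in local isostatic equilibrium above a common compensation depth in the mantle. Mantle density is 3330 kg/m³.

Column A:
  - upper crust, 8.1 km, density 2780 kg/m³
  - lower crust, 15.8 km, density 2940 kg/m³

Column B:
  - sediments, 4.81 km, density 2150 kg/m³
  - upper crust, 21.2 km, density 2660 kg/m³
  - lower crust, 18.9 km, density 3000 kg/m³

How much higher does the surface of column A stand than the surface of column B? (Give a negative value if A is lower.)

For any compensation level in the mantle, the mantle terms cancel and isostasy reduces to e = (Σt_A − Σt_B) − (Σ(ρt)_A − Σ(ρt)_B) / ρ_m.
Σt_A = 23.9 km; Σt_B = 44.91 km; Σ(ρt)_A = 68970; Σ(ρt)_B = 123433.5 (in km·kg/m³).
e = (23.9 − 44.91) − (68970 − 123433.5) / 3330 = −4.65 km.

−4.65 km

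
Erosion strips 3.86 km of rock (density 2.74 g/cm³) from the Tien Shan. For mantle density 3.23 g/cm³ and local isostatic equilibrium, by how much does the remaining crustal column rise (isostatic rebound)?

3.27 km

Unloading: uplift u = e ρ_c/ρ_m = 3.86 km × 2.74/3.23 = 3.27 km.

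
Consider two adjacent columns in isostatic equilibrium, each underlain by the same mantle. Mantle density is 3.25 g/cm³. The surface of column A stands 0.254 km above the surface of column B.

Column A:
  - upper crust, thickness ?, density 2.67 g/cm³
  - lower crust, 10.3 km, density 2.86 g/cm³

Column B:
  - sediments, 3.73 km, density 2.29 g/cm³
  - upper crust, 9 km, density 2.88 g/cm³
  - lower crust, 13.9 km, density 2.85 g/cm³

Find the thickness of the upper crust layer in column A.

Take the compensation level at the base of the deeper column (depth z_c below the surface of column A) and equate Σ ρ_i t_i down to z_c; mantle fills any gap and the z_c terms cancel.
Column A: x×2.67 + 10.3×2.86 + (z_c − 10.3 − x)×3.25
Column B: 0.254×0 + 3.73×2.29 + 9×2.88 + 13.9×2.85 + (z_c − 0.254 − 26.63)×3.25
The z_c×3.25 term appears on both sides and cancels. Collect the known terms of each column as K = Σ(ρt)_known − 3.25 × (depth of known layers): K_A = 29.458 − 3.25×10.3 = −4.017; K_B = 74.0767 − 3.25×(0.254 + 26.63) = −13.2963.
Balance: K_A − x×(3.25 − 2.67) = K_B, so x = (K_A − K_B)/(3.25 − 2.67) = 9.2793/0.58 = 16 km.

16 km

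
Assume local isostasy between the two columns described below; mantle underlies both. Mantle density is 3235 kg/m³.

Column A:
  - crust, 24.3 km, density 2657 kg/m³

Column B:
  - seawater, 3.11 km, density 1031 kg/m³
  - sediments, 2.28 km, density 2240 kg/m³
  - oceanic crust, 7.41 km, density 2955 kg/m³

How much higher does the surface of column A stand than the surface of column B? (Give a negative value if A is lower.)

For any compensation level in the mantle, the mantle terms cancel and isostasy reduces to e = (Σt_A − Σt_B) − (Σ(ρt)_A − Σ(ρt)_B) / ρ_m.
Σt_A = 24.3 km; Σt_B = 12.8 km; Σ(ρt)_A = 64565.1; Σ(ρt)_B = 30210.16 (in km·kg/m³).
e = (24.3 − 12.8) − (64565.1 − 30210.16) / 3235 = 0.88 km.

0.88 km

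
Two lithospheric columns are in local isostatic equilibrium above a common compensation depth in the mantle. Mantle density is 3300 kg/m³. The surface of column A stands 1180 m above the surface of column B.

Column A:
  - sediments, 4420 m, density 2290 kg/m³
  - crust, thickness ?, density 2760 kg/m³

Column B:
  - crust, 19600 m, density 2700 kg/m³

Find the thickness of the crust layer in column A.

Take the compensation level at the base of the deeper column (depth z_c below the surface of column A) and equate Σ ρ_i t_i down to z_c; mantle fills any gap and the z_c terms cancel.
Column A: 4420×2290 + x×2760 + (z_c − 4420 − x)×3300
Column B: 1180×0 + 19600×2700 + (z_c − 1180 − 19600)×3300
The z_c×3300 term appears on both sides and cancels. Collect the known terms of each column as K = Σ(ρt)_known − 3300 × (depth of known layers): K_A = 10121800 − 3300×4420 = −4464200; K_B = 52920000 − 3300×(1180 + 19600) = −15654000.
Balance: K_A − x×(3300 − 2760) = K_B, so x = (K_A − K_B)/(3300 − 2760) = 11189800/540 = 20700 m.

20700 m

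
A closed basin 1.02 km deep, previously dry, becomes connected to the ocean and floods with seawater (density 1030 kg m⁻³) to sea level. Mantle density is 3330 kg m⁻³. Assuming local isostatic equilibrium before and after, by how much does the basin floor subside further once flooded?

0.457 km

After flooding the water column is d + s deep. Its weight must equal the weight of mantle displaced by the extra subsidence s: (d + s) ρ_w = s ρ_m.
s = d ρ_w / (ρ_m − ρ_w) = 1.02 km × 1030/(3330 − 1030) = 0.457 km.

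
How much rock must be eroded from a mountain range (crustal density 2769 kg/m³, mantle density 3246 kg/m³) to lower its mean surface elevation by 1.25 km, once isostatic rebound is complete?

Net drop Δ = e − u = e − e ρ_c/ρ_m = e (ρ_m − ρ_c)/ρ_m.
e = Δ ρ_m/(ρ_m − ρ_c) = 1.25 km × 3246/477 = 8.51 km.

8.51 km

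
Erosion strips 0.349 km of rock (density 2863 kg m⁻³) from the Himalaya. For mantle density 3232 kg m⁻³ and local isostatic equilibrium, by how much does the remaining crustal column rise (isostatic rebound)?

0.309 km

Unloading: uplift u = e ρ_c/ρ_m = 0.349 km × 2863/3232 = 0.309 km.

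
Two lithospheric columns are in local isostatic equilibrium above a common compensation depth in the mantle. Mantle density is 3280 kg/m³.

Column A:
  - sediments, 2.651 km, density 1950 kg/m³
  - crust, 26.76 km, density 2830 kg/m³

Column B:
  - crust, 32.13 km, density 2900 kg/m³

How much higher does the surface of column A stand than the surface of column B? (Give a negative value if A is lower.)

1.02 km

For any compensation level in the mantle, the mantle terms cancel and isostasy reduces to e = (Σt_A − Σt_B) − (Σ(ρt)_A − Σ(ρt)_B) / ρ_m.
Σt_A = 29.411 km; Σt_B = 32.13 km; Σ(ρt)_A = 80900.25; Σ(ρt)_B = 93177 (in km·kg/m³).
e = (29.411 − 32.13) − (80900.25 − 93177) / 3280 = 1.02 km.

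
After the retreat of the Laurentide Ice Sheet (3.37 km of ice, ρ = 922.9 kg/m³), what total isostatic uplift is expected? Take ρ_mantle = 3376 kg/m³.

0.921 km

Removing the load lets mantle flow back in; uplift u satisfies ρ_ice t = ρ_m u.
u = t ρ_ice/ρ_m = 3.37 km × 922.9/3376 = 0.921 km.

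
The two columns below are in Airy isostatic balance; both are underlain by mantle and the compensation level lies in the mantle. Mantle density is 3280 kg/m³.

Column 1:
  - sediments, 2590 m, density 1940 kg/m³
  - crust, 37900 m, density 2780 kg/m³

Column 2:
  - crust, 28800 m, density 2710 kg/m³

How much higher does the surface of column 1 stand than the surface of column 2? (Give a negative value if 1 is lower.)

For any compensation level in the mantle, the mantle terms cancel and isostasy reduces to e = (Σt_1 − Σt_2) − (Σ(ρt)_1 − Σ(ρt)_2) / ρ_m.
Σt_1 = 40490 m; Σt_2 = 28800 m; Σ(ρt)_1 = 110386600; Σ(ρt)_2 = 78048000 (in m·kg/m³).
e = (40490 − 28800) − (110386600 − 78048000) / 3280 = 1830 m.

1830 m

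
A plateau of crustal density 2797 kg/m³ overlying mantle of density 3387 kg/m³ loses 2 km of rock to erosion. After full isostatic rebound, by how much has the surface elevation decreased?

0.348 km

Rebound u = e ρ_c/ρ_m = 2 km × 2797/3387 = 1.652 km.
Net surface drop = e − u = 2 km − 1.652 km = e (ρ_m − ρ_c)/ρ_m = 0.348 km.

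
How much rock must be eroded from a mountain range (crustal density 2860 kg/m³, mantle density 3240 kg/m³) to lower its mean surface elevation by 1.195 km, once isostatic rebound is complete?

Net drop Δ = e − u = e − e ρ_c/ρ_m = e (ρ_m − ρ_c)/ρ_m.
e = Δ ρ_m/(ρ_m − ρ_c) = 1.195 km × 3240/380 = 10.2 km.

10.2 km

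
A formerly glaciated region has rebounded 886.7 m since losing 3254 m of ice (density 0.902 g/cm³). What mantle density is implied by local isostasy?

ρ_m = ρ_ice t / u = 0.902 × 3254 m/886.7 m = 3.31 g/cm³.

3.31 g/cm³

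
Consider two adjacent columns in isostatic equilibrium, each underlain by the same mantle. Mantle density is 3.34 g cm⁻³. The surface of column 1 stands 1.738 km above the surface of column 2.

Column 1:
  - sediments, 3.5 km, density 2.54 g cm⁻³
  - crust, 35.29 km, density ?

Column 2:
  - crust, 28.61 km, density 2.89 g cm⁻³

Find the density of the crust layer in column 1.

Take the compensation level at the base of the deeper column (depth z_c below the surface of column 1) and equate Σ ρ_i t_i down to z_c; mantle fills any gap and the z_c terms cancel.
Column 1: 3.5×2.54 + 35.29×ρ + (z_c − 38.79)×3.34
Column 2: 1.738×0 + 28.61×2.89 + (z_c − 1.738 − 28.61)×3.34
The z_c×3.34 term appears on both sides and cancels. Collect the known terms of each column as K = Σ(ρt)_known − 3.34 × (depth of known layers): K_1 = 8.89 − 3.34×38.79 = −120.6686; K_2 = 82.6829 − 3.34×(1.738 + 28.61) = −18.67942.
Balance: K_1 + 35.29×ρ = K_2, so ρ = (K_2 − K_1)/35.29 = 101.989/35.29 = 2.89 g cm⁻³.

2.89 g cm⁻³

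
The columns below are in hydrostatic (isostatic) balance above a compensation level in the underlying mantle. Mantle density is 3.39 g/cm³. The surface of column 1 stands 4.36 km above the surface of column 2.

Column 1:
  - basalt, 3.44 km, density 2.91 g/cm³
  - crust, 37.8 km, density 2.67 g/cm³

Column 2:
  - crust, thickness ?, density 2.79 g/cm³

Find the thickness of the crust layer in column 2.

Take the compensation level at the base of the deeper column (depth z_c below the surface of column 1) and equate Σ ρ_i t_i down to z_c; mantle fills any gap and the z_c terms cancel.
Column 1: 3.44×2.91 + 37.8×2.67 + (z_c − 41.24)×3.39
Column 2: 4.36×0 + x×2.79 + (z_c − 4.36 − 0 − x)×3.39
The z_c×3.39 term appears on both sides and cancels. Collect the known terms of each column as K = Σ(ρt)_known − 3.39 × (depth of known layers): K_1 = 110.9364 − 3.39×41.24 = −28.8672; K_2 = 0 − 3.39×(4.36 + 0) = −14.7804.
Balance: K_1 = K_2 − x×(3.39 − 2.79), so x = (K_2 − K_1)/(3.39 − 2.79) = 14.0868/0.6 = 23.5 km.

23.5 km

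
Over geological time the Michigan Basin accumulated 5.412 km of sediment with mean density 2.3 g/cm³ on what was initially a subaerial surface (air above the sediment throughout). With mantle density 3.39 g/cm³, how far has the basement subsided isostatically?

Subaerial load: s = t ρ_sed / ρ_m = 5.412 km × 2.3/3.39 = 3.67 km.

3.67 km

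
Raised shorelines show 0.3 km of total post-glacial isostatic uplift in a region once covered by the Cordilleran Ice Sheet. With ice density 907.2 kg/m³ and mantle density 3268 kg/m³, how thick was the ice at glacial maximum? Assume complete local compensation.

1.08 km

u = t ρ_ice/ρ_m → t = u ρ_m/ρ_ice = 0.3 km × 3268/907.2 = 1.08 km.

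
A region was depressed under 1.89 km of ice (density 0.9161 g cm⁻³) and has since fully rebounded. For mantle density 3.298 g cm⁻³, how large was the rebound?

0.525 km

Removing the load lets mantle flow back in; uplift u satisfies ρ_ice t = ρ_m u.
u = t ρ_ice/ρ_m = 1.89 km × 0.9161/3.298 = 0.525 km.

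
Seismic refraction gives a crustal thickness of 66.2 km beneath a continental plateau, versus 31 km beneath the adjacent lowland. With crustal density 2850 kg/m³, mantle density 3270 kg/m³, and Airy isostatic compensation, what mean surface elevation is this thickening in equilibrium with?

Excess crust Δ = 66.2 km − 31 km = 35.2 km, split between elevation h and root r with h + r = Δ.
Airy balance ρ_c h = (ρ_m − ρ_c) r gives r = h ρ_c/(ρ_m − ρ_c), so h (1 + ρ_c/(ρ_m − ρ_c)) = Δ, i.e. h = Δ (ρ_m − ρ_c)/ρ_m.
h = 35.2 km × 420/3270 = 4.52 km.

4.52 km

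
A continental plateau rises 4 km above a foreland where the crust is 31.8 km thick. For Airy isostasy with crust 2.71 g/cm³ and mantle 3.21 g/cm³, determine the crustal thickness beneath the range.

57.5 km

Root depth r = h ρ_c / (ρ_m − ρ_c) = 4 km × 2.71 / 0.5 = 21.68 km.
Total thickness = T + h + r = 31.8 km + 4 km + 21.68 km = 57.5 km.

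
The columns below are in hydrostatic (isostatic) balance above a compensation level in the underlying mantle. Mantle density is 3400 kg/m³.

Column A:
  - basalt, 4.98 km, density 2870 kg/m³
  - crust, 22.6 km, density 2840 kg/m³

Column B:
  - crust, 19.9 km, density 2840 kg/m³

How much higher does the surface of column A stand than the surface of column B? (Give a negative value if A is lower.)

1.22 km

For any compensation level in the mantle, the mantle terms cancel and isostasy reduces to e = (Σt_A − Σt_B) − (Σ(ρt)_A − Σ(ρt)_B) / ρ_m.
Σt_A = 27.58 km; Σt_B = 19.9 km; Σ(ρt)_A = 78476.6; Σ(ρt)_B = 56516 (in km·kg/m³).
e = (27.58 − 19.9) − (78476.6 − 56516) / 3400 = 1.22 km.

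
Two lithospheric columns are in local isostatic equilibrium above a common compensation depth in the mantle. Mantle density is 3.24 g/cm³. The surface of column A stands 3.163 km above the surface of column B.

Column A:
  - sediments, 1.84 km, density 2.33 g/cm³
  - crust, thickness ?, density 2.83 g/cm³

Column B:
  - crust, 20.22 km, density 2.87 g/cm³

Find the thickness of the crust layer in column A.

39.2 km

Take the compensation level at the base of the deeper column (depth z_c below the surface of column A) and equate Σ ρ_i t_i down to z_c; mantle fills any gap and the z_c terms cancel.
Column A: 1.84×2.33 + x×2.83 + (z_c − 1.84 − x)×3.24
Column B: 3.163×0 + 20.22×2.87 + (z_c − 3.163 − 20.22)×3.24
The z_c×3.24 term appears on both sides and cancels. Collect the known terms of each column as K = Σ(ρt)_known − 3.24 × (depth of known layers): K_A = 4.2872 − 3.24×1.84 = −1.6744; K_B = 58.0314 − 3.24×(3.163 + 20.22) = −17.72952.
Balance: K_A − x×(3.24 − 2.83) = K_B, so x = (K_A − K_B)/(3.24 − 2.83) = 16.0551/0.41 = 39.2 km.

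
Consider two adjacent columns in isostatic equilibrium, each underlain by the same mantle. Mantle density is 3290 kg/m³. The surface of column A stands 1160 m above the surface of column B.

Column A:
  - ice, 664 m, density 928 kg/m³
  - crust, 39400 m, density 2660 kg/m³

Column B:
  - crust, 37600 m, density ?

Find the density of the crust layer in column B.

Take the compensation level at the base of the deeper column (depth z_c below the surface of column A) and equate Σ ρ_i t_i down to z_c; mantle fills any gap and the z_c terms cancel.
Column A: 664×928 + 39400×2660 + (z_c − 40064)×3290
Column B: 1160×0 + 37600×ρ + (z_c − 1160 − 37600)×3290
The z_c×3290 term appears on both sides and cancels. Collect the known terms of each column as K = Σ(ρt)_known − 3290 × (depth of known layers): K_A = 105420192 − 3290×40064 = −26390368; K_B = 0 − 3290×(1160 + 37600) = −127520400.
Balance: K_A = K_B + 37600×ρ, so ρ = (K_A − K_B)/37600 = 101130000/37600 = 2690 kg/m³.

2690 kg/m³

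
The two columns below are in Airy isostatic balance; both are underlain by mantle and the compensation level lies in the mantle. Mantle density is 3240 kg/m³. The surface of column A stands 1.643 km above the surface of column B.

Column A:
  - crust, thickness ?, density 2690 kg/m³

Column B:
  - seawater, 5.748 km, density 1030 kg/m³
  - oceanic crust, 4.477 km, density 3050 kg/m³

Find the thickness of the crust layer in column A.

34.3 km

Take the compensation level at the base of the deeper column (depth z_c below the surface of column A) and equate Σ ρ_i t_i down to z_c; mantle fills any gap and the z_c terms cancel.
Column A: x×2690 + (z_c − 0 − x)×3240
Column B: 1.643×0 + 5.748×1030 + 4.477×3050 + (z_c − 1.643 − 10.225)×3240
The z_c×3240 term appears on both sides and cancels. Collect the known terms of each column as K = Σ(ρt)_known − 3240 × (depth of known layers): K_A = 0 − 3240×0 = 0; K_B = 19575.29 − 3240×(1.643 + 10.225) = −18877.03.
Balance: K_A − x×(3240 − 2690) = K_B, so x = (K_A − K_B)/(3240 − 2690) = 18877/550 = 34.3 km.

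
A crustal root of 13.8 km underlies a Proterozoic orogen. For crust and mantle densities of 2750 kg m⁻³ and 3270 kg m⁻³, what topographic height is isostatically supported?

2.61 km

Equating mass per unit area of the two columns: ρ_c h = (ρ_m − ρ_c) r.
h = r (ρ_m − ρ_c) / ρ_c = 13.8 km × (3270 − 2750) / 2750 = 2.61 km.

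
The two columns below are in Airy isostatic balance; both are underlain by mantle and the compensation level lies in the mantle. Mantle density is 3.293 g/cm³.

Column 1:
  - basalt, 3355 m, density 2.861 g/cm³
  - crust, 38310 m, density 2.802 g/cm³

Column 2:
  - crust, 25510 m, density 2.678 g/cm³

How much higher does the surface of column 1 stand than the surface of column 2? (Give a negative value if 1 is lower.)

1390 m

For any compensation level in the mantle, the mantle terms cancel and isostasy reduces to e = (Σt_1 − Σt_2) − (Σ(ρt)_1 − Σ(ρt)_2) / ρ_m.
Σt_1 = 41665 m; Σt_2 = 25510 m; Σ(ρt)_1 = 116943.275; Σ(ρt)_2 = 68315.78 (in m·g/cm³).
e = (41665 − 25510) − (116943.275 − 68315.78) / 3.293 = 1390 m.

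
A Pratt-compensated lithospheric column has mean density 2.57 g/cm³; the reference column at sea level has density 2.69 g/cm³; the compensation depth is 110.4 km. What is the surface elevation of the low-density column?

5.15 km

ρ_ref D = ρ (D + h) → h = D (ρ_ref − ρ)/ρ.
h = 110.4 km × (2.69 − 2.57)/2.57 = 5.15 km.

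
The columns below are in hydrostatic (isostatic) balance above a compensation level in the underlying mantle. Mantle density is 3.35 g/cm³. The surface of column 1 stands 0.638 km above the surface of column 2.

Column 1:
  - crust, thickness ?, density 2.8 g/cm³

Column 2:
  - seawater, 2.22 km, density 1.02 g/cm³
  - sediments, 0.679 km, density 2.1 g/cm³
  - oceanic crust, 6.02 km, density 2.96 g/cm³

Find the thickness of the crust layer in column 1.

Take the compensation level at the base of the deeper column (depth z_c below the surface of column 1) and equate Σ ρ_i t_i down to z_c; mantle fills any gap and the z_c terms cancel.
Column 1: x×2.8 + (z_c − 0 − x)×3.35
Column 2: 0.638×0 + 2.22×1.02 + 0.679×2.1 + 6.02×2.96 + (z_c − 0.638 − 8.919)×3.35
The z_c×3.35 term appears on both sides and cancels. Collect the known terms of each column as K = Σ(ρt)_known − 3.35 × (depth of known layers): K_1 = 0 − 3.35×0 = 0; K_2 = 21.5095 − 3.35×(0.638 + 8.919) = −10.50645.
Balance: K_1 − x×(3.35 − 2.8) = K_2, so x = (K_1 − K_2)/(3.35 − 2.8) = 10.5064/0.55 = 19.1 km.

19.1 km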